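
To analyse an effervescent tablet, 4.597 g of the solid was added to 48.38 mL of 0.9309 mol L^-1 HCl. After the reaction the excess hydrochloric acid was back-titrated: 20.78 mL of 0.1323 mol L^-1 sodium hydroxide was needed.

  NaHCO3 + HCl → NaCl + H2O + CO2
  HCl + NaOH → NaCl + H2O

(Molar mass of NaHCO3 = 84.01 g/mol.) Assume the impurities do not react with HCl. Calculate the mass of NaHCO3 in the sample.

n(HCl) added = 0.04838 × 0.9309 = 0.04504 mol
n(NaOH) used in back-titration = 0.02078 × 0.1323 = 2.749 × 10^-3 mol
n(HCl) left over = 2.749 × 10^-3 mol (1:1 ratio)
n(HCl) consumed by analyte = 0.04504 − 2.749 × 10^-3 = 0.04229 mol
n(NaHCO3) = 0.04229 mol (1:1 ratio)
mass of NaHCO3 = 0.04229 × 84.01 = 3.553 g

3.553 g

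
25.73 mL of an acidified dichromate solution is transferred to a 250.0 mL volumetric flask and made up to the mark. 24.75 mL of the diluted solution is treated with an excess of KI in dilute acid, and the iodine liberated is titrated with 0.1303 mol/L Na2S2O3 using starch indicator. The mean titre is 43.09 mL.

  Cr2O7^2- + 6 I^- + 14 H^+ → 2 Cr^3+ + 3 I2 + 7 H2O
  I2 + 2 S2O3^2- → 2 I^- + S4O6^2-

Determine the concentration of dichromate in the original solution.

n(S2O3^2-) = 0.04309 × 0.1303 = 5.615 × 10^-3 mol
n(I2) = n(S2O3^2-)/2 = 2.807 × 10^-3 mol
From the 1:3 ratio, n(Cr2O7^2-) in the aliquot = 1/3 × 2.807 × 10^-3 = 9.358 × 10^-4 mol
[Cr2O7^2-]_dilute = 9.358 × 10^-4 / 0.02475 = 0.03781 mol/L
[Cr2O7^2-]_original = 0.03781 × 250.0/25.73 = 0.3674 mol/L

0.3674 mol/L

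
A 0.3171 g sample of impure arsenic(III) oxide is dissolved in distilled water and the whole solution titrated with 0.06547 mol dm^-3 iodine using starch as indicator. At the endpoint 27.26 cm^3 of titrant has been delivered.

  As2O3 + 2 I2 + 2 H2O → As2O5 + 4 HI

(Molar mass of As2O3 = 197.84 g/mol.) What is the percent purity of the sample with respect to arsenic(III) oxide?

n(I2) = 0.02726 L × 0.06547 mol/L = 1.785 × 10^-3 mol
From the 1:2 ratio, n(As2O3) = 1/2 × 1.785 × 10^-3 = 8.924 × 10^-4 mol
mass of As2O3 = 8.924 × 10^-4 × 197.84 g/mol = 0.1765 g
% As2O3 = 0.1765 / 0.3171 × 100 = 55.67 %

55.67 %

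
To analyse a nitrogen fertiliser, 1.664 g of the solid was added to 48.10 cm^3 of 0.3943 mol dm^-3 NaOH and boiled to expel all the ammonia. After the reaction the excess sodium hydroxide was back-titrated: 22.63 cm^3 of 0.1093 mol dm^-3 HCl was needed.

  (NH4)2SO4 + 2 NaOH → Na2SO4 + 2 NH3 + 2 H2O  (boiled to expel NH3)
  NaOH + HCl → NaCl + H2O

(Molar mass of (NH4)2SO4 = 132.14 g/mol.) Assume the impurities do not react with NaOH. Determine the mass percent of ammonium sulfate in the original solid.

65.48 %

n(NaOH) added = 0.04810 × 0.3943 = 0.01897 mol
n(HCl) used in back-titration = 0.02263 × 0.1093 = 2.473 × 10^-3 mol
n(NaOH) left over = 2.473 × 10^-3 mol (1:1 ratio)
n(NaOH) consumed by analyte = 0.01897 − 2.473 × 10^-3 = 0.01649 mol
From the 1:2 ratio, n((NH4)2SO4) = 1/2 × 0.01649 = 8.246 × 10^-3 mol
mass of (NH4)2SO4 = 8.246 × 10^-3 × 132.14 = 1.090 g
% (NH4)2SO4 = 1.090 / 1.664 × 100 = 65.48 %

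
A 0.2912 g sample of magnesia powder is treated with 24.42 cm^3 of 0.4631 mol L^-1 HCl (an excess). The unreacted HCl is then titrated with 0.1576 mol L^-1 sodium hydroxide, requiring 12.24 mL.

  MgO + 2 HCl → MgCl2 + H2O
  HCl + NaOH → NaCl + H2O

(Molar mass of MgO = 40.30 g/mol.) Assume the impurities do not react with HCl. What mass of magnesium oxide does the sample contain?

0.1890 g

n(HCl) added = 0.02442 × 0.4631 = 0.01131 mol
n(NaOH) used in back-titration = 0.01224 × 0.1576 = 1.929 × 10^-3 mol
n(HCl) left over = 1.929 × 10^-3 mol (1:1 ratio)
n(HCl) consumed by analyte = 0.01131 − 1.929 × 10^-3 = 9.380 × 10^-3 mol
From the 1:2 ratio, n(MgO) = 1/2 × 9.380 × 10^-3 = 4.690 × 10^-3 mol
mass of MgO = 4.690 × 10^-3 × 40.30 = 0.1890 g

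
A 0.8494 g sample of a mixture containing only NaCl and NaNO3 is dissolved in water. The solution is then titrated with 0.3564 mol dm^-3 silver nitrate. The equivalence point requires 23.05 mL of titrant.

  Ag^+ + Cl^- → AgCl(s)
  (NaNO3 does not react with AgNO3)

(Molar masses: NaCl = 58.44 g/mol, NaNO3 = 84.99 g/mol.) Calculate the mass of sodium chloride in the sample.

n(AgNO3) = 0.02305 × 0.3564 = 8.215 × 10^-3 mol
Let x = n(NaCl), y = n(NaNO3).
Titrant: 1x = 8.215 × 10^-3;  mass: 58.44x + 84.99y = 0.8494
Solving, x = 8.215 × 10^-3 mol, y = 4.345 × 10^-3 mol
mass of NaCl = 8.215 × 10^-3 × 58.44 = 0.4801 g

0.4801 g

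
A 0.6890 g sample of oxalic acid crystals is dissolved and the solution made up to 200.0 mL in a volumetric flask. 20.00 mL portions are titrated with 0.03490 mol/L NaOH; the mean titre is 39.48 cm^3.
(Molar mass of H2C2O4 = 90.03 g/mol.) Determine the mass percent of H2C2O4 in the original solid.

H2C2O4 + 2 NaOH → Na2C2O4 + 2 H2O
n(NaOH) per titration = 0.03948 × 0.03490 = 1.378 × 10^-3 mol
From the 1:2 ratio, n(H2C2O4) in each aliquot = 1/2 × 1.378 × 10^-3 = 6.889 × 10^-4 mol
n(H2C2O4) in the whole flask = 6.889 × 10^-4 × 200.0/20.00 = 6.889 × 10^-3 mol
mass of H2C2O4 = 6.889 × 10^-3 × 90.03 = 0.6202 g
% H2C2O4 = 0.6202 / 0.6890 × 100 = 90.02 %

90.02 %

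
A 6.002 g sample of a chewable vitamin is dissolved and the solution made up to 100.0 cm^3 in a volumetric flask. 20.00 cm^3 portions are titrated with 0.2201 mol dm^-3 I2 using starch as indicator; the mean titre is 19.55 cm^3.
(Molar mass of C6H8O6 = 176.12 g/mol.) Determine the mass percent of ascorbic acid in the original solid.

63.13 %

C6H8O6 + I2 → C6H6O6 + 2 HI
n(I2) per titration = 0.01955 × 0.2201 = 4.303 × 10^-3 mol
n(C6H8O6) in each aliquot = 4.303 × 10^-3 mol (1:1 ratio)
n(C6H8O6) in the whole flask = 4.303 × 10^-3 × 100.0/20.00 = 0.02151 mol
mass of C6H8O6 = 0.02151 × 176.12 = 3.789 g
% C6H8O6 = 3.789 / 6.002 × 100 = 63.13 %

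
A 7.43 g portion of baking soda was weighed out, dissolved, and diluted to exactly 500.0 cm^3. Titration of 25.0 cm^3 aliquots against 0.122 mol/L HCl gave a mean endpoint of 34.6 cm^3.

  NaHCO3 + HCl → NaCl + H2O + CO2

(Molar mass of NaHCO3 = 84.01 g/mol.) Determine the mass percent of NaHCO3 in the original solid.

95.5 %

n(HCl) per titration = 0.0346 × 0.122 = 4.22 × 10^-3 mol
n(NaHCO3) in each aliquot = 4.22 × 10^-3 mol (1:1 ratio)
n(NaHCO3) in the whole flask = 4.22 × 10^-3 × 500.0/25.0 = 0.0844 mol
mass of NaHCO3 = 0.0844 × 84.01 = 7.09 g
% NaHCO3 = 7.09 / 7.43 × 100 = 95.5 %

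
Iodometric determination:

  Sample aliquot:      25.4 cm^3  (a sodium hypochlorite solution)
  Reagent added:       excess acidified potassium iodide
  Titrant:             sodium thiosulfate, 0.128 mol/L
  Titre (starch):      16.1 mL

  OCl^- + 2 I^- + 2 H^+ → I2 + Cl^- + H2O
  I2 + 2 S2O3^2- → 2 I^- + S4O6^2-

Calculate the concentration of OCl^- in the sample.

n(S2O3^2-) = 0.0161 × 0.128 = 2.06 × 10^-3 mol
n(I2) = n(S2O3^2-)/2 = 1.03 × 10^-3 mol
n(OCl^-) in the aliquot = 1.03 × 10^-3 mol (1:1 ratio)
[OCl^-] = 1.03 × 10^-3 / 0.0254 = 0.0406 mol/L

0.0406 mol/L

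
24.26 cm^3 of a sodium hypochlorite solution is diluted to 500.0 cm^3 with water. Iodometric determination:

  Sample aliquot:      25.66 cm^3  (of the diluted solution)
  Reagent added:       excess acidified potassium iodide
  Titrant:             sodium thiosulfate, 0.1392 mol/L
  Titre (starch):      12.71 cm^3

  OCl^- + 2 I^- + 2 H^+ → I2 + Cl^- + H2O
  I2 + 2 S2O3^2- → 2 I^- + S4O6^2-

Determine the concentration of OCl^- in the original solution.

0.7105 mol/L

n(S2O3^2-) = 0.01271 × 0.1392 = 1.769 × 10^-3 mol
n(I2) = n(S2O3^2-)/2 = 8.846 × 10^-4 mol
n(OCl^-) in the aliquot = 8.846 × 10^-4 mol (1:1 ratio)
[OCl^-]_dilute = 8.846 × 10^-4 / 0.02566 = 0.03447 mol/L
[OCl^-]_original = 0.03447 × 500.0/24.26 = 0.7105 mol/L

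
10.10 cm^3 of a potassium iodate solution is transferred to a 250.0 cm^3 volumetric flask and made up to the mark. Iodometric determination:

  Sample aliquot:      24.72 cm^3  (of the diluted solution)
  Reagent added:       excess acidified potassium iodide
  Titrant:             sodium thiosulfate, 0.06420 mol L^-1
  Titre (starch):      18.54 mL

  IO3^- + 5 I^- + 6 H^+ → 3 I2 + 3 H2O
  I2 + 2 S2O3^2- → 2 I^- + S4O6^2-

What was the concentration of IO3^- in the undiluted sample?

0.1986 mol/L

n(S2O3^2-) = 0.01854 × 0.06420 = 1.190 × 10^-3 mol
n(I2) = n(S2O3^2-)/2 = 5.951 × 10^-4 mol
From the 1:3 ratio, n(IO3^-) in the aliquot = 1/3 × 5.951 × 10^-4 = 1.984 × 10^-4 mol
[IO3^-]_dilute = 1.984 × 10^-4 / 0.02472 = 0.008025 mol/L
[IO3^-]_original = 0.008025 × 250.0/10.10 = 0.1986 mol/L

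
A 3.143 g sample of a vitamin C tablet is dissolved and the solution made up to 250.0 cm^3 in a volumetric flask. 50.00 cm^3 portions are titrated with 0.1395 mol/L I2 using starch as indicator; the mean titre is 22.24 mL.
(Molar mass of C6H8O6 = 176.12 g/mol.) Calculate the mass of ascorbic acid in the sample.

2.732 g

C6H8O6 + I2 → C6H6O6 + 2 HI
n(I2) per titration = 0.02224 × 0.1395 = 3.102 × 10^-3 mol
n(C6H8O6) in each aliquot = 3.102 × 10^-3 mol (1:1 ratio)
n(C6H8O6) in the whole flask = 3.102 × 10^-3 × 250.0/50.00 = 0.01551 mol
mass of C6H8O6 = 0.01551 × 176.12 = 2.732 g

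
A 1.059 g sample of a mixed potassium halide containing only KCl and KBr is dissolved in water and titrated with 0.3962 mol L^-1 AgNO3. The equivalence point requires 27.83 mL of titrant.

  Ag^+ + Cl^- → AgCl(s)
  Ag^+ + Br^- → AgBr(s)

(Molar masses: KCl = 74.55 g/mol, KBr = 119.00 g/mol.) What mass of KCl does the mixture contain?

n(AgNO3) = 0.02783 × 0.3962 = 0.01103 mol
Let x = n(KCl), y = n(KBr).
Titrant: 1x + 1y = 0.01103;  mass: 74.55x + 119.00y = 1.059
Solving, x = 5.695 × 10^-3 mol, y = 5.332 × 10^-3 mol
mass of KCl = 5.695 × 10^-3 × 74.55 = 0.4245 g

0.4245 g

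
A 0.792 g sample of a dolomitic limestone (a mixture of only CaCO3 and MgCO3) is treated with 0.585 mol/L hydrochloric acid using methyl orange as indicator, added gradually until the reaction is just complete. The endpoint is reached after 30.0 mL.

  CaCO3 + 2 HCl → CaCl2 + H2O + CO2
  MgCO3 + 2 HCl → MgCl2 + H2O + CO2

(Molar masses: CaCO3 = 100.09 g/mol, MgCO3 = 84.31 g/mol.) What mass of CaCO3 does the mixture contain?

0.331 g

n(HCl) = 0.0300 × 0.585 = 0.0175 mol
Let x = n(CaCO3), y = n(MgCO3).
Titrant: 2x + 2y = 0.0175;  mass: 100.09x + 84.31y = 0.792
Solving, x = 3.31 × 10^-3 mol, y = 5.47 × 10^-3 mol
mass of CaCO3 = 3.31 × 10^-3 × 100.09 = 0.331 g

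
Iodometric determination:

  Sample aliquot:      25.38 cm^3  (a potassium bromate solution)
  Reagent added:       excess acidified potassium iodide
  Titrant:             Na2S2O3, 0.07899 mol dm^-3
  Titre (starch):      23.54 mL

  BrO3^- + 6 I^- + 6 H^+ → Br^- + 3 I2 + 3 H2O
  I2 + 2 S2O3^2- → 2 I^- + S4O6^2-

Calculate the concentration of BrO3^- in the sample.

0.01221 mol/L

n(S2O3^2-) = 0.02354 × 0.07899 = 1.859 × 10^-3 mol
n(I2) = n(S2O3^2-)/2 = 9.297 × 10^-4 mol
From the 1:3 ratio, n(BrO3^-) in the aliquot = 1/3 × 9.297 × 10^-4 = 3.099 × 10^-4 mol
[BrO3^-] = 3.099 × 10^-4 / 0.02538 = 0.01221 mol/L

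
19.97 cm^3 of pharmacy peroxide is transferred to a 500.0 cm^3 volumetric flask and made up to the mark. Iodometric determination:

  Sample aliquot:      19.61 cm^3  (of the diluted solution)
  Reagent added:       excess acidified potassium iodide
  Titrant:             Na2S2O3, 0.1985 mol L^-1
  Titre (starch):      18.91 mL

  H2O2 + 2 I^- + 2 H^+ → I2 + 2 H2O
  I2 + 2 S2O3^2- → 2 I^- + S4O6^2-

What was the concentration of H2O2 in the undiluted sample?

2.396 mol/L

n(S2O3^2-) = 0.01891 × 0.1985 = 3.754 × 10^-3 mol
n(I2) = n(S2O3^2-)/2 = 1.877 × 10^-3 mol
n(H2O2) in the aliquot = 1.877 × 10^-3 mol (1:1 ratio)
[H2O2]_dilute = 1.877 × 10^-3 / 0.01961 = 0.09571 mol/L
[H2O2]_original = 0.09571 × 500.0/19.97 = 2.396 mol/L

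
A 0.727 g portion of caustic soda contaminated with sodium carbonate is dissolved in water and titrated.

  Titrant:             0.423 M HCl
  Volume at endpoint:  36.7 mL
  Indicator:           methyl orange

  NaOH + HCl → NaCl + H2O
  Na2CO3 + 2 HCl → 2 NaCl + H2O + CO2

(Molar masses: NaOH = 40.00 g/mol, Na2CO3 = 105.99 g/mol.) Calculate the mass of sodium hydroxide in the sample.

0.295 g

n(HCl) = 0.0367 × 0.423 = 0.0155 mol
Let x = n(NaOH), y = n(Na2CO3).
Titrant: 1x + 2y = 0.0155;  mass: 40.00x + 105.99y = 0.727
Solving, x = 7.36 × 10^-3 mol, y = 4.08 × 10^-3 mol
mass of NaOH = 7.36 × 10^-3 × 40.00 = 0.295 g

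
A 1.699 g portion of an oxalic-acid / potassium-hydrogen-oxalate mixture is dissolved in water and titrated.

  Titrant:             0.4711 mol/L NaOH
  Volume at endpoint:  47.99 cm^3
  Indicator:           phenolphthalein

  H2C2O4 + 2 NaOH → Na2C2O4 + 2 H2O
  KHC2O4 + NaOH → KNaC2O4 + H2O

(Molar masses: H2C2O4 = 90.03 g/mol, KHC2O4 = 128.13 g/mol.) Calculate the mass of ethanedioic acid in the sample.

n(NaOH) = 0.04799 × 0.4711 = 0.02261 mol
Let x = n(H2C2O4), y = n(KHC2O4).
Titrant: 2x + 1y = 0.02261;  mass: 90.03x + 128.13y = 1.699
Solving, x = 7.206 × 10^-3 mol, y = 8.197 × 10^-3 mol
mass of H2C2O4 = 7.206 × 10^-3 × 90.03 = 0.6487 g

0.6487 g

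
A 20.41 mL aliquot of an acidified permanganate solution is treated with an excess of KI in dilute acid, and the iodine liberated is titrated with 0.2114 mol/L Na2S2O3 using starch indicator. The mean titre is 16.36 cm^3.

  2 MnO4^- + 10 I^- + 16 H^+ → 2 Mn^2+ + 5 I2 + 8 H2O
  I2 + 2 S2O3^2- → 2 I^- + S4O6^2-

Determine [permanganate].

0.03389 mol/L

n(S2O3^2-) = 0.01636 × 0.2114 = 3.459 × 10^-3 mol
n(I2) = n(S2O3^2-)/2 = 1.729 × 10^-3 mol
From the 2:5 ratio, n(MnO4^-) in the aliquot = 2/5 × 1.729 × 10^-3 = 6.917 × 10^-4 mol
[MnO4^-] = 6.917 × 10^-4 / 0.02041 = 0.03389 mol/L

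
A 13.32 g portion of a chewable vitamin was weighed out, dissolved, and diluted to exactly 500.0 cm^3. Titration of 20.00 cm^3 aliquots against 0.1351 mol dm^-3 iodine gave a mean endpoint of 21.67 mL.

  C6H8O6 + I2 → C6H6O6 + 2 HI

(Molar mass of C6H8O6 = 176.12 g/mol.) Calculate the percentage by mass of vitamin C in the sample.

96.77 %

n(I2) per titration = 0.02167 × 0.1351 = 2.928 × 10^-3 mol
n(C6H8O6) in each aliquot = 2.928 × 10^-3 mol (1:1 ratio)
n(C6H8O6) in the whole flask = 2.928 × 10^-3 × 500.0/20.00 = 0.07319 mol
mass of C6H8O6 = 0.07319 × 176.12 = 12.89 g
% C6H8O6 = 12.89 / 13.32 × 100 = 96.77 %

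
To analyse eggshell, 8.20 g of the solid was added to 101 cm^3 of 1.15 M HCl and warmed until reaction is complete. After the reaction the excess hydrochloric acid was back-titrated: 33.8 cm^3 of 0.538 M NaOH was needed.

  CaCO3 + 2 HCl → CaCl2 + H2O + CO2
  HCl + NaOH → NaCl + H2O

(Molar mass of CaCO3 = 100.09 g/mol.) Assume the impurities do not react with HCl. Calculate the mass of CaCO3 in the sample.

n(HCl) added = 0.101 × 1.15 = 0.116 mol
n(NaOH) used in back-titration = 0.0338 × 0.538 = 0.0182 mol
n(HCl) left over = 0.0182 mol (1:1 ratio)
n(HCl) consumed by analyte = 0.116 − 0.0182 = 0.0980 mol
From the 1:2 ratio, n(CaCO3) = 1/2 × 0.0980 = 0.0490 mol
mass of CaCO3 = 0.0490 × 100.09 = 4.90 g

4.90 g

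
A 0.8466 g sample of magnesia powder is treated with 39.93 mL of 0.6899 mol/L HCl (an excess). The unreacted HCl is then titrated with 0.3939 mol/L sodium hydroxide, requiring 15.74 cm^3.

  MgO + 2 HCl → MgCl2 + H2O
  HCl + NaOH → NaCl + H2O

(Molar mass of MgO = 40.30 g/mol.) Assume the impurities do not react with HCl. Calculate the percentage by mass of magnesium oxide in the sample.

50.81 %

n(HCl) added = 0.03993 × 0.6899 = 0.02755 mol
n(NaOH) used in back-titration = 0.01574 × 0.3939 = 6.200 × 10^-3 mol
n(HCl) left over = 6.200 × 10^-3 mol (1:1 ratio)
n(HCl) consumed by analyte = 0.02755 − 6.200 × 10^-3 = 0.02135 mol
From the 1:2 ratio, n(MgO) = 1/2 × 0.02135 = 0.01067 mol
mass of MgO = 0.01067 × 40.30 = 0.4302 g
% MgO = 0.4302 / 0.8466 × 100 = 50.81 %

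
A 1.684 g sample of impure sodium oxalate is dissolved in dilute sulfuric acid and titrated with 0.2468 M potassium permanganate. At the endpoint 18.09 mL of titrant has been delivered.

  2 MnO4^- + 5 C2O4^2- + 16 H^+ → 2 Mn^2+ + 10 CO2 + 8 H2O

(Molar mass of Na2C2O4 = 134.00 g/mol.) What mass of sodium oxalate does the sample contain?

n(KMnO4) = 0.01809 L × 0.2468 mol/L = 4.465 × 10^-3 mol
From the 5:2 ratio, n(Na2C2O4) = 5/2 × 4.465 × 10^-3 = 0.01116 mol
mass of Na2C2O4 = 0.01116 × 134.00 g/mol = 1.496 g

1.496 g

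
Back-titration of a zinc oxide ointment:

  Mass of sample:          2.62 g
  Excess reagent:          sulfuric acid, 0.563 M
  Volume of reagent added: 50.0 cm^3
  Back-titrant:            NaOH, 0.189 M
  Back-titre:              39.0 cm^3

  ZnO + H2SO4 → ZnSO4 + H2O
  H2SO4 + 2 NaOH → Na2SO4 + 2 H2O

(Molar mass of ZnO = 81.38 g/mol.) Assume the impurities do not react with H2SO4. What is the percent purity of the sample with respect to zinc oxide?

n(H2SO4) added = 0.0500 × 0.563 = 0.0281 mol
n(NaOH) used in back-titration = 0.0390 × 0.189 = 7.37 × 10^-3 mol
From the 1:2 ratio, n(H2SO4) left over = 1/2 × 7.37 × 10^-3 = 3.69 × 10^-3 mol
n(H2SO4) consumed by analyte = 0.0281 − 3.69 × 10^-3 = 0.0245 mol
n(ZnO) = 0.0245 mol (1:1 ratio)
mass of ZnO = 0.0245 × 81.38 = 1.99 g
% ZnO = 1.99 / 2.62 × 100 = 76.0 %

76.0 %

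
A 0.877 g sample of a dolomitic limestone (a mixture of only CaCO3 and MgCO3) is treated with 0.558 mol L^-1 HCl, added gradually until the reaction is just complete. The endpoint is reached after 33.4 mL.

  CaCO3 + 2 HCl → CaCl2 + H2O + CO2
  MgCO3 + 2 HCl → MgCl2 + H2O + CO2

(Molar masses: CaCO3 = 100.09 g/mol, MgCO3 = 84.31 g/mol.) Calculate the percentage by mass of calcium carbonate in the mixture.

66.1 %

n(HCl) = 0.0334 × 0.558 = 0.0186 mol
Let x = n(CaCO3), y = n(MgCO3).
Titrant: 2x + 2y = 0.0186;  mass: 100.09x + 84.31y = 0.877
Solving, x = 5.79 × 10^-3 mol, y = 3.53 × 10^-3 mol
mass of CaCO3 = 5.79 × 10^-3 × 100.09 = 0.579 g
% CaCO3 = 0.579 / 0.877 × 100 = 66.1 %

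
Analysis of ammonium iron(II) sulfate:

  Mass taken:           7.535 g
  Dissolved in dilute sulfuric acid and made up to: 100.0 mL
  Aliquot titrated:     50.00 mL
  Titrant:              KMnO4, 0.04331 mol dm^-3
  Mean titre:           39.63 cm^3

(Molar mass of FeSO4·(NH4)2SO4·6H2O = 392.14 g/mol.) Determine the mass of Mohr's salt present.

6.731 g

MnO4^- + 5 Fe^2+ + 8 H^+ → Mn^2+ + 5 Fe^3+ + 4 H2O
n(KMnO4) per titration = 0.03963 × 0.04331 = 1.716 × 10^-3 mol
From the 5:1 ratio, n(FeSO4·(NH4)2SO4·6H2O) in each aliquot = 5/1 × 1.716 × 10^-3 = 8.582 × 10^-3 mol
n(FeSO4·(NH4)2SO4·6H2O) in the whole flask = 8.582 × 10^-3 × 100.0/50.00 = 0.01716 mol
mass of FeSO4·(NH4)2SO4·6H2O = 0.01716 × 392.14 = 6.731 g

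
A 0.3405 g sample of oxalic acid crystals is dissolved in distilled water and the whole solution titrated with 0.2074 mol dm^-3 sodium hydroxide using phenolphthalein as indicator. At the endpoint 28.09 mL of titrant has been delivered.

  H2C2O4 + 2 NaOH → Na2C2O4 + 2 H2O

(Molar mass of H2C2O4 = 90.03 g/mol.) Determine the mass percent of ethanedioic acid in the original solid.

77.02 %

n(NaOH) = 0.02809 L × 0.2074 mol/L = 5.826 × 10^-3 mol
From the 1:2 ratio, n(H2C2O4) = 1/2 × 5.826 × 10^-3 = 2.913 × 10^-3 mol
mass of H2C2O4 = 2.913 × 10^-3 × 90.03 g/mol = 0.2623 g
% H2C2O4 = 0.2623 / 0.3405 × 100 = 77.02 %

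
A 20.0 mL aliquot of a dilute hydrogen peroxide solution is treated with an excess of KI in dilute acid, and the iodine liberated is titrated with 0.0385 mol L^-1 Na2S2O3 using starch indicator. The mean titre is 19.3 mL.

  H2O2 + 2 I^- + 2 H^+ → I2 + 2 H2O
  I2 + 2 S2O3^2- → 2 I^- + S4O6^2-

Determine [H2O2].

0.0186 mol/L

n(S2O3^2-) = 0.0193 × 0.0385 = 7.43 × 10^-4 mol
n(I2) = n(S2O3^2-)/2 = 3.72 × 10^-4 mol
n(H2O2) in the aliquot = 3.72 × 10^-4 mol (1:1 ratio)
[H2O2] = 3.72 × 10^-4 / 0.0200 = 0.0186 mol/L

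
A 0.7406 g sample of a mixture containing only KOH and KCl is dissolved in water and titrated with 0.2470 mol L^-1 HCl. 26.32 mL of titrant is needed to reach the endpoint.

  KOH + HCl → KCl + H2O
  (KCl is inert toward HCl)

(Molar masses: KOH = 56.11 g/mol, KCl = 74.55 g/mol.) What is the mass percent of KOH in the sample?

49.25 %

n(HCl) = 0.02632 × 0.2470 = 6.501 × 10^-3 mol
Let x = n(KOH), y = n(KCl).
Titrant: 1x = 6.501 × 10^-3;  mass: 56.11x + 74.55y = 0.7406
Solving, x = 6.501 × 10^-3 mol, y = 5.041 × 10^-3 mol
mass of KOH = 6.501 × 10^-3 × 56.11 = 0.3648 g
% KOH = 0.3648 / 0.7406 × 100 = 49.25 %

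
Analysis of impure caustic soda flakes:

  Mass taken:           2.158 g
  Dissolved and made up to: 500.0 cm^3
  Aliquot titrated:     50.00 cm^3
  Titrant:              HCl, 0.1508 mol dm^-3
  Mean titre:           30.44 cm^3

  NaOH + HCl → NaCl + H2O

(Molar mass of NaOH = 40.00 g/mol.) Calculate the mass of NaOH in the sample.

n(HCl) per titration = 0.03044 × 0.1508 = 4.590 × 10^-3 mol
n(NaOH) in each aliquot = 4.590 × 10^-3 mol (1:1 ratio)
n(NaOH) in the whole flask = 4.590 × 10^-3 × 500.0/50.00 = 0.04590 mol
mass of NaOH = 0.04590 × 40.00 = 1.836 g

1.836 g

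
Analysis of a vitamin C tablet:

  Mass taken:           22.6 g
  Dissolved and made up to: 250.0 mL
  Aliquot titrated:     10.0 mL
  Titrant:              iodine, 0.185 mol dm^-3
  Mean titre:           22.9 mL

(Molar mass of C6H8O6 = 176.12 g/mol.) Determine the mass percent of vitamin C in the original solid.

C6H8O6 + I2 → C6H6O6 + 2 HI
n(I2) per titration = 0.0229 × 0.185 = 4.24 × 10^-3 mol
n(C6H8O6) in each aliquot = 4.24 × 10^-3 mol (1:1 ratio)
n(C6H8O6) in the whole flask = 4.24 × 10^-3 × 250.0/10.0 = 0.106 mol
mass of C6H8O6 = 0.106 × 176.12 = 18.7 g
% C6H8O6 = 18.7 / 22.6 × 100 = 82.5 %

82.5 %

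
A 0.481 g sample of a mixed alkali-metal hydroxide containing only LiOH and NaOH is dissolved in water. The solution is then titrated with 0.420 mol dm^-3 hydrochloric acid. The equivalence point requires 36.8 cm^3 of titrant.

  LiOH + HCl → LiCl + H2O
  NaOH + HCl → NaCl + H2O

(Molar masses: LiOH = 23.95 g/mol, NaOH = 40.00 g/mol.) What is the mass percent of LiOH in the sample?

n(HCl) = 0.0368 × 0.420 = 0.0155 mol
Let x = n(LiOH), y = n(NaOH).
Titrant: 1x + 1y = 0.0155;  mass: 23.95x + 40.00y = 0.481
Solving, x = 8.55 × 10^-3 mol, y = 6.91 × 10^-3 mol
mass of LiOH = 8.55 × 10^-3 × 23.95 = 0.205 g
% LiOH = 0.205 / 0.481 × 100 = 42.6 %

42.6 %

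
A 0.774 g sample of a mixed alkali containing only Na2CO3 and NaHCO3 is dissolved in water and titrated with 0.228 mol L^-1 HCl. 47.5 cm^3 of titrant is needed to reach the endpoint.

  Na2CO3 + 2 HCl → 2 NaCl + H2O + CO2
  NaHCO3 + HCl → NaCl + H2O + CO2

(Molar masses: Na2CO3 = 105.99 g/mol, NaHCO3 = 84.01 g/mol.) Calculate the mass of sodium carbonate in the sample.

n(HCl) = 0.0475 × 0.228 = 0.0108 mol
Let x = n(Na2CO3), y = n(NaHCO3).
Titrant: 2x + 1y = 0.0108;  mass: 105.99x + 84.01y = 0.774
Solving, x = 2.19 × 10^-3 mol, y = 6.45 × 10^-3 mol
mass of Na2CO3 = 2.19 × 10^-3 × 105.99 = 0.232 g

0.232 g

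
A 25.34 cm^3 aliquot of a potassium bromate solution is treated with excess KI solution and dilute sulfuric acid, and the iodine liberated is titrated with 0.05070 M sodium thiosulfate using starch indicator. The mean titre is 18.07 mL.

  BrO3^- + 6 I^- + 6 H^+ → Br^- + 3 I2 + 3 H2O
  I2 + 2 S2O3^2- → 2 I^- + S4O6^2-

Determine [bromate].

0.006026 M

n(S2O3^2-) = 0.01807 × 0.05070 = 9.161 × 10^-4 mol
n(I2) = n(S2O3^2-)/2 = 4.581 × 10^-4 mol
From the 1:3 ratio, n(BrO3^-) in the aliquot = 1/3 × 4.581 × 10^-4 = 1.527 × 10^-4 mol
[BrO3^-] = 1.527 × 10^-4 / 0.02534 = 0.006026 mol/L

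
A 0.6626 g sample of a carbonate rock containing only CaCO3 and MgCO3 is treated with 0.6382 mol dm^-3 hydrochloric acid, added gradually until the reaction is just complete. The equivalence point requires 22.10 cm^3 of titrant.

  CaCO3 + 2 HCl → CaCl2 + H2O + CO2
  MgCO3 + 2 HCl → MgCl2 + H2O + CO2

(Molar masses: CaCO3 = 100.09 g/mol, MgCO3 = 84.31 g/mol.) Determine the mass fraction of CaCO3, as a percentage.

65.13 %

n(HCl) = 0.02210 × 0.6382 = 0.01410 mol
Let x = n(CaCO3), y = n(MgCO3).
Titrant: 2x + 2y = 0.01410;  mass: 100.09x + 84.31y = 0.6626
Solving, x = 4.312 × 10^-3 mol, y = 2.741 × 10^-3 mol
mass of CaCO3 = 4.312 × 10^-3 × 100.09 = 0.4315 g
% CaCO3 = 0.4315 / 0.6626 × 100 = 65.13 %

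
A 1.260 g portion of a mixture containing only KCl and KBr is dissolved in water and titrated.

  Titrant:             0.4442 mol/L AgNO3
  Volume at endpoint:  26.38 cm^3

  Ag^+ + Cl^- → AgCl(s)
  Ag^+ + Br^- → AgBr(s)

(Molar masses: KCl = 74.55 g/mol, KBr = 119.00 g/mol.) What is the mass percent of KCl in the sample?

17.90 %

n(AgNO3) = 0.02638 × 0.4442 = 0.01172 mol
Let x = n(KCl), y = n(KBr).
Titrant: 1x + 1y = 0.01172;  mass: 74.55x + 119.00y = 1.260
Solving, x = 3.025 × 10^-3 mol, y = 8.693 × 10^-3 mol
mass of KCl = 3.025 × 10^-3 × 74.55 = 0.2255 g
% KCl = 0.2255 / 1.260 × 100 = 17.90 %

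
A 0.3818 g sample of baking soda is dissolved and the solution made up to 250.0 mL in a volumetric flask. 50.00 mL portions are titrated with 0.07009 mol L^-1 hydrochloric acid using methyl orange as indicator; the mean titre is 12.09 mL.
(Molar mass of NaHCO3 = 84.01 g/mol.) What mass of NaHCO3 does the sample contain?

0.3559 g

NaHCO3 + HCl → NaCl + H2O + CO2
n(HCl) per titration = 0.01209 × 0.07009 = 8.474 × 10^-4 mol
n(NaHCO3) in each aliquot = 8.474 × 10^-4 mol (1:1 ratio)
n(NaHCO3) in the whole flask = 8.474 × 10^-4 × 250.0/50.00 = 4.237 × 10^-3 mol
mass of NaHCO3 = 4.237 × 10^-3 × 84.01 = 0.3559 g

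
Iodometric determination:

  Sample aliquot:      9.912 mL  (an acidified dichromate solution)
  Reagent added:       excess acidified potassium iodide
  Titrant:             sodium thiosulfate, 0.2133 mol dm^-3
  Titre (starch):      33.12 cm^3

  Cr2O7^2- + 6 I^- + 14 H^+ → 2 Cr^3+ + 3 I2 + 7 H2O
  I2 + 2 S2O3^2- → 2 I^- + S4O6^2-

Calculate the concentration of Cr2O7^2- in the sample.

n(S2O3^2-) = 0.03312 × 0.2133 = 7.064 × 10^-3 mol
n(I2) = n(S2O3^2-)/2 = 3.532 × 10^-3 mol
From the 1:3 ratio, n(Cr2O7^2-) in the aliquot = 1/3 × 3.532 × 10^-3 = 1.177 × 10^-3 mol
[Cr2O7^2-] = 1.177 × 10^-3 / 0.009912 = 0.1188 mol/L

0.1188 mol/L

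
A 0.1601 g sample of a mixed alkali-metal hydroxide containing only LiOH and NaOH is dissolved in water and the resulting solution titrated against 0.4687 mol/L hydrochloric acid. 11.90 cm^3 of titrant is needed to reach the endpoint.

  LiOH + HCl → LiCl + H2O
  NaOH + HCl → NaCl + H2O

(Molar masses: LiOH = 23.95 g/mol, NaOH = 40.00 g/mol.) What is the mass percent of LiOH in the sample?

58.72 %

n(HCl) = 0.01190 × 0.4687 = 5.578 × 10^-3 mol
Let x = n(LiOH), y = n(NaOH).
Titrant: 1x + 1y = 5.578 × 10^-3;  mass: 23.95x + 40.00y = 0.1601
Solving, x = 3.925 × 10^-3 mol, y = 1.652 × 10^-3 mol
mass of LiOH = 3.925 × 10^-3 × 23.95 = 0.09401 g
% LiOH = 0.09401 / 0.1601 × 100 = 58.72 %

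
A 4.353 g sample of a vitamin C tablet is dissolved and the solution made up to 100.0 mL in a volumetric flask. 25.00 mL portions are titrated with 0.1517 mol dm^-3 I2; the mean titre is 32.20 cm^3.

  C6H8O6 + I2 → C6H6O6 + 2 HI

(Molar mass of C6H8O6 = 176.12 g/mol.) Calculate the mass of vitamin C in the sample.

n(I2) per titration = 0.03220 × 0.1517 = 4.885 × 10^-3 mol
n(C6H8O6) in each aliquot = 4.885 × 10^-3 mol (1:1 ratio)
n(C6H8O6) in the whole flask = 4.885 × 10^-3 × 100.0/25.00 = 0.01954 mol
mass of C6H8O6 = 0.01954 × 176.12 = 3.441 g

3.441 g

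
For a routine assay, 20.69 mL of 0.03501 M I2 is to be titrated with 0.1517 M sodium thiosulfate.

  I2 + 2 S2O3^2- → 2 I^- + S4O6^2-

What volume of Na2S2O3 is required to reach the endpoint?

9.550 mL

n(I2) = 0.02069 L × 0.03501 mol/L = 7.244 × 10^-4 mol
From the 2:1 stoichiometry, n(Na2S2O3) = 2/1 × 7.244 × 10^-4 = 1.449 × 10^-3 mol
V(Na2S2O3) = 1.449 × 10^-3 mol / 0.1517 mol/L = 0.009550 L = 9.550 mL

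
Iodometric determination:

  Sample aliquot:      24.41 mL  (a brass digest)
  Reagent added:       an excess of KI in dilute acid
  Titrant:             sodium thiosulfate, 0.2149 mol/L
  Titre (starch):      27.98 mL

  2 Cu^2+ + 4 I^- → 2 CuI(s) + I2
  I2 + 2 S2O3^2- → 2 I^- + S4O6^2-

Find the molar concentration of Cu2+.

0.2463 mol/L

n(S2O3^2-) = 0.02798 × 0.2149 = 6.013 × 10^-3 mol
n(I2) = n(S2O3^2-)/2 = 3.006 × 10^-3 mol
From the 2:1 ratio, n(Cu2+) in the aliquot = 2/1 × 3.006 × 10^-3 = 6.013 × 10^-3 mol
[Cu2+] = 6.013 × 10^-3 / 0.02441 = 0.2463 mol/L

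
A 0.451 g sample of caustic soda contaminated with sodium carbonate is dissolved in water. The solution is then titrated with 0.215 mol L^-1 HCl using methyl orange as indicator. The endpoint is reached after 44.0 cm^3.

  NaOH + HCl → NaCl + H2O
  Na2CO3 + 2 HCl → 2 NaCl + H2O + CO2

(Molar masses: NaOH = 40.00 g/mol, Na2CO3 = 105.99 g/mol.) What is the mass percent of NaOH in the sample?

34.4 %

n(HCl) = 0.0440 × 0.215 = 9.46 × 10^-3 mol
Let x = n(NaOH), y = n(Na2CO3).
Titrant: 1x + 2y = 9.46 × 10^-3;  mass: 40.00x + 105.99y = 0.451
Solving, x = 3.87 × 10^-3 mol, y = 2.79 × 10^-3 mol
mass of NaOH = 3.87 × 10^-3 × 40.00 = 0.155 g
% NaOH = 0.155 / 0.451 × 100 = 34.4 %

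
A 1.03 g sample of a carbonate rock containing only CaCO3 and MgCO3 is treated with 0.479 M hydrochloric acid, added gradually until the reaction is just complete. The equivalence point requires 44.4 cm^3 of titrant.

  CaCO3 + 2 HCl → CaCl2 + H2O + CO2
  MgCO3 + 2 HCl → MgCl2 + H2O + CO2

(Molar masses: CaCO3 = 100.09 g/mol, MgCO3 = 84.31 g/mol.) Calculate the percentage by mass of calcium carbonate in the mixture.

n(HCl) = 0.0444 × 0.479 = 0.0213 mol
Let x = n(CaCO3), y = n(MgCO3).
Titrant: 2x + 2y = 0.0213;  mass: 100.09x + 84.31y = 1.03
Solving, x = 8.46 × 10^-3 mol, y = 2.18 × 10^-3 mol
mass of CaCO3 = 8.46 × 10^-3 × 100.09 = 0.847 g
% CaCO3 = 0.847 / 1.03 × 100 = 82.2 %

82.2 %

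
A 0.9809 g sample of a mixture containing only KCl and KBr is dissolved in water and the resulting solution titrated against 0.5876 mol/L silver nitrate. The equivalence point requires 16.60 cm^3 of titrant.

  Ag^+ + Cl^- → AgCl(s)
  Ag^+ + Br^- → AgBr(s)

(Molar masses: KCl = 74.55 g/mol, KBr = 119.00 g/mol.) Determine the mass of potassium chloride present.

n(AgNO3) = 0.01660 × 0.5876 = 9.754 × 10^-3 mol
Let x = n(KCl), y = n(KBr).
Titrant: 1x + 1y = 9.754 × 10^-3;  mass: 74.55x + 119.00y = 0.9809
Solving, x = 4.046 × 10^-3 mol, y = 5.708 × 10^-3 mol
mass of KCl = 4.046 × 10^-3 × 74.55 = 0.3016 g

0.3016 g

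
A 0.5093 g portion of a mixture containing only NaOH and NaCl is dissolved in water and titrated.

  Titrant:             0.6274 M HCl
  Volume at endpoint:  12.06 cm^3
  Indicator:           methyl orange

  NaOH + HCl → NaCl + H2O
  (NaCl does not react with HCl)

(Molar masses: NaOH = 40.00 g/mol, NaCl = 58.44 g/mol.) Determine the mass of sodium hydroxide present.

0.3027 g

n(HCl) = 0.01206 × 0.6274 = 7.566 × 10^-3 mol
Let x = n(NaOH), y = n(NaCl).
Titrant: 1x = 7.566 × 10^-3;  mass: 40.00x + 58.44y = 0.5093
Solving, x = 7.566 × 10^-3 mol, y = 3.536 × 10^-3 mol
mass of NaOH = 7.566 × 10^-3 × 40.00 = 0.3027 g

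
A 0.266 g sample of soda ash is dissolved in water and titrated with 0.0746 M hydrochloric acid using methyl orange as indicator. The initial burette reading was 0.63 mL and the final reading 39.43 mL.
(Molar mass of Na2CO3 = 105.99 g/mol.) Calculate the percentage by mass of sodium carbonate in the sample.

57.7 %

Na2CO3 + 2 HCl → 2 NaCl + H2O + CO2
n(HCl) = 0.0388 L × 0.0746 mol/L = 2.89 × 10^-3 mol
From the 1:2 ratio, n(Na2CO3) = 1/2 × 2.89 × 10^-3 = 1.45 × 10^-3 mol
mass of Na2CO3 = 1.45 × 10^-3 × 105.99 g/mol = 0.153 g
% Na2CO3 = 0.153 / 0.266 × 100 = 57.7 %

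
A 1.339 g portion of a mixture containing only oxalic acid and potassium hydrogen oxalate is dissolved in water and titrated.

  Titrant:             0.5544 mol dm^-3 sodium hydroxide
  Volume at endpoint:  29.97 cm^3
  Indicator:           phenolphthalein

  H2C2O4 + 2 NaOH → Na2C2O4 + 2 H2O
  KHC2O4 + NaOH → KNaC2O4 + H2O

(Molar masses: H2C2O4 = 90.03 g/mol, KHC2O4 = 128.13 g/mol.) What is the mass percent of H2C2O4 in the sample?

31.95 %

n(NaOH) = 0.02997 × 0.5544 = 0.01662 mol
Let x = n(H2C2O4), y = n(KHC2O4).
Titrant: 2x + 1y = 0.01662;  mass: 90.03x + 128.13y = 1.339
Solving, x = 4.752 × 10^-3 mol, y = 7.111 × 10^-3 mol
mass of H2C2O4 = 4.752 × 10^-3 × 90.03 = 0.4278 g
% H2C2O4 = 0.4278 / 1.339 × 100 = 31.95 %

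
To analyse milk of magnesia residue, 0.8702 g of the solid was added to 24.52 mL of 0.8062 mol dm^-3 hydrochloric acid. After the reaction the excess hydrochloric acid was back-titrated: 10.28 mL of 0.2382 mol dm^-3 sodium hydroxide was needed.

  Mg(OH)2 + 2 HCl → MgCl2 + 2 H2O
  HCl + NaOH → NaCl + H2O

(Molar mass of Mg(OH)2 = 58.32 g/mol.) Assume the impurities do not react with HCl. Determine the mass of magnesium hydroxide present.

n(HCl) added = 0.02452 × 0.8062 = 0.01977 mol
n(NaOH) used in back-titration = 0.01028 × 0.2382 = 2.449 × 10^-3 mol
n(HCl) left over = 2.449 × 10^-3 mol (1:1 ratio)
n(HCl) consumed by analyte = 0.01977 − 2.449 × 10^-3 = 0.01732 mol
From the 1:2 ratio, n(Mg(OH)2) = 1/2 × 0.01732 = 8.660 × 10^-3 mol
mass of Mg(OH)2 = 8.660 × 10^-3 × 58.32 = 0.5050 g

0.5050 g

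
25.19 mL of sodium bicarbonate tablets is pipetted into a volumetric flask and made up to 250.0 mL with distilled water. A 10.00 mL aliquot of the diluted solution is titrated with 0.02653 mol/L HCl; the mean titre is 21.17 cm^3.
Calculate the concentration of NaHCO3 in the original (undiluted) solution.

0.5574 mol/L

NaHCO3 + HCl → NaCl + H2O + CO2
n(HCl) = 0.02117 × 0.02653 = 5.616 × 10^-4 mol
n(NaHCO3) in the aliquot = 5.616 × 10^-4 mol (1:1 ratio)
[NaHCO3]_dilute = 5.616 × 10^-4 / 0.01000 = 0.05616 mol/L
Dilution factor = 250.0 / 25.19 = 9.925
[NaHCO3]_stock = 0.05616 × 9.925 = 0.5574 mol/L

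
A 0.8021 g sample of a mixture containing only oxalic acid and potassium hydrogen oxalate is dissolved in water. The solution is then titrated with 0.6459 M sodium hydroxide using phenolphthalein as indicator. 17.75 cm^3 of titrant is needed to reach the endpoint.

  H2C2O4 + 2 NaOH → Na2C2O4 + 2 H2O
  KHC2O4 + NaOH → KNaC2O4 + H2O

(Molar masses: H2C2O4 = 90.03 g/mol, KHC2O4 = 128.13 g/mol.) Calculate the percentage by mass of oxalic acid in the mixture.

45.03 %

n(NaOH) = 0.01775 × 0.6459 = 0.01146 mol
Let x = n(H2C2O4), y = n(KHC2O4).
Titrant: 2x + 1y = 0.01146;  mass: 90.03x + 128.13y = 0.8021
Solving, x = 4.012 × 10^-3 mol, y = 3.441 × 10^-3 mol
mass of H2C2O4 = 4.012 × 10^-3 × 90.03 = 0.3612 g
% H2C2O4 = 0.3612 / 0.8021 × 100 = 45.03 %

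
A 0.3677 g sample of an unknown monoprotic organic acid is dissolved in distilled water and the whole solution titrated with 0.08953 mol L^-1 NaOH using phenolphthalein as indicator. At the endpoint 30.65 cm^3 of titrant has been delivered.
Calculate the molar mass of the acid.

n(NaOH) = 0.03065 L × 0.08953 mol/L = 2.744 × 10^-3 mol
n(HA) = 2.744 × 10^-3 mol (1:1 ratio)
M = m / n = 0.3677 g / 2.744 × 10^-3 mol = 134.0 g/mol

134.0 g/mol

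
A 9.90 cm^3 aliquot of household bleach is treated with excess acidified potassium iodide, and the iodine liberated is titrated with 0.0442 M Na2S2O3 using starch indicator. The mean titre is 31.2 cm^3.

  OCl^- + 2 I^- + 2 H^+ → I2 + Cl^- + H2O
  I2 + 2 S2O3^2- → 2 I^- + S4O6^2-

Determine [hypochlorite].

0.0696 M

n(S2O3^2-) = 0.0312 × 0.0442 = 1.38 × 10^-3 mol
n(I2) = n(S2O3^2-)/2 = 6.90 × 10^-4 mol
n(OCl^-) in the aliquot = 6.90 × 10^-4 mol (1:1 ratio)
[OCl^-] = 6.90 × 10^-4 / 0.00990 = 0.0696 mol/L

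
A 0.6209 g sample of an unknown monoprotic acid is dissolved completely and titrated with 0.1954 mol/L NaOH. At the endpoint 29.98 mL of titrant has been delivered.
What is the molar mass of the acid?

106.0 g/mol

n(NaOH) = 0.02998 L × 0.1954 mol/L = 5.858 × 10^-3 mol
n(HA) = 5.858 × 10^-3 mol (1:1 ratio)
M = m / n = 0.6209 g / 5.858 × 10^-3 mol = 106.0 g/mol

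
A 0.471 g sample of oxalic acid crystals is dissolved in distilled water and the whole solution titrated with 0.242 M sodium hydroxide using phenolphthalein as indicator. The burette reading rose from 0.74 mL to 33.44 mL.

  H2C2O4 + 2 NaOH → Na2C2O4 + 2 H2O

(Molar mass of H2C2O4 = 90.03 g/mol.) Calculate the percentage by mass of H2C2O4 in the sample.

n(NaOH) = 0.0327 L × 0.242 mol/L = 7.91 × 10^-3 mol
From the 1:2 ratio, n(H2C2O4) = 1/2 × 7.91 × 10^-3 = 3.96 × 10^-3 mol
mass of H2C2O4 = 3.96 × 10^-3 × 90.03 g/mol = 0.356 g
% H2C2O4 = 0.356 / 0.471 × 100 = 75.6 %

75.6 %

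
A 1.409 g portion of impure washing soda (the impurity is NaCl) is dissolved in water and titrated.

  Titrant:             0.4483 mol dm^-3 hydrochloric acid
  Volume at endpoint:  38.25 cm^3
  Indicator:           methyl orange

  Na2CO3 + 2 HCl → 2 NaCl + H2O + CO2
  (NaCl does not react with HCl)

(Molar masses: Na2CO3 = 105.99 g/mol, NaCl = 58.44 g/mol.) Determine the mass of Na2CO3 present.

0.9087 g

n(HCl) = 0.03825 × 0.4483 = 0.01715 mol
Let x = n(Na2CO3), y = n(NaCl).
Titrant: 2x = 0.01715;  mass: 105.99x + 58.44y = 1.409
Solving, x = 8.574 × 10^-3 mol, y = 8.560 × 10^-3 mol
mass of Na2CO3 = 8.574 × 10^-3 × 105.99 = 0.9087 g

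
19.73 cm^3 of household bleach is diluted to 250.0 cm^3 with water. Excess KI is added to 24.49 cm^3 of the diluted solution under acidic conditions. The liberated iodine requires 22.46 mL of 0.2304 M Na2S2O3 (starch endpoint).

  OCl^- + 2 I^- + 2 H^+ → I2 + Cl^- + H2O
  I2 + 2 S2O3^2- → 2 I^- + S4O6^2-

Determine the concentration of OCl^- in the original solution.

n(S2O3^2-) = 0.02246 × 0.2304 = 5.175 × 10^-3 mol
n(I2) = n(S2O3^2-)/2 = 2.587 × 10^-3 mol
n(OCl^-) in the aliquot = 2.587 × 10^-3 mol (1:1 ratio)
[OCl^-]_dilute = 2.587 × 10^-3 / 0.02449 = 0.1057 mol/L
[OCl^-]_original = 0.1057 × 250.0/19.73 = 1.339 mol/L

1.339 M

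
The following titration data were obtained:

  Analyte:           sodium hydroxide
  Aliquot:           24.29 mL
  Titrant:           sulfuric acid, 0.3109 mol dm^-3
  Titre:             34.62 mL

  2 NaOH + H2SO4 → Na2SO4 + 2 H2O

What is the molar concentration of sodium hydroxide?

n(H2SO4) = 0.03462 L × 0.3109 mol/L = 0.01076 mol
From the 2:1 mole ratio, n(NaOH) = 2/1 × 0.01076 = 0.02153 mol
[NaOH] = 0.02153 mol / 0.02429 L = 0.8862 mol/L

0.8862 mol/L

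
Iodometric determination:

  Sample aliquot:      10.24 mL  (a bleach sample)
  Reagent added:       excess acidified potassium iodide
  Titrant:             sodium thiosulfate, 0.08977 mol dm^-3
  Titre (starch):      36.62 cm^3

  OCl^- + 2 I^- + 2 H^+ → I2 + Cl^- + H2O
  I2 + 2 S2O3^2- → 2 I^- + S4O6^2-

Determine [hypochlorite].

0.1605 mol/L

n(S2O3^2-) = 0.03662 × 0.08977 = 3.287 × 10^-3 mol
n(I2) = n(S2O3^2-)/2 = 1.644 × 10^-3 mol
n(OCl^-) in the aliquot = 1.644 × 10^-3 mol (1:1 ratio)
[OCl^-] = 1.644 × 10^-3 / 0.01024 = 0.1605 mol/L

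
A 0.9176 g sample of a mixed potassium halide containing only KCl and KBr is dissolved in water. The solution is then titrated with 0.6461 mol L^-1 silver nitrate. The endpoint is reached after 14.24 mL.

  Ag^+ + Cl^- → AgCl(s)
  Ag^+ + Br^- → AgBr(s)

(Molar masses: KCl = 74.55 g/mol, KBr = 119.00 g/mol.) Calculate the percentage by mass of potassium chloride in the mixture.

32.40 %

n(AgNO3) = 0.01424 × 0.6461 = 9.200 × 10^-3 mol
Let x = n(KCl), y = n(KBr).
Titrant: 1x + 1y = 9.200 × 10^-3;  mass: 74.55x + 119.00y = 0.9176
Solving, x = 3.988 × 10^-3 mol, y = 5.213 × 10^-3 mol
mass of KCl = 3.988 × 10^-3 × 74.55 = 0.2973 g
% KCl = 0.2973 / 0.9176 × 100 = 32.40 %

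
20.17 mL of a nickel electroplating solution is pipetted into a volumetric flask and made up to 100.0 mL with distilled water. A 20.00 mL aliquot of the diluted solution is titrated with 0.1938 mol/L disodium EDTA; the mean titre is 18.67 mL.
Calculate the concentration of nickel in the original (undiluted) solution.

Ni^2+ + EDTA^4- → [Ni(EDTA)]^2-
n(EDTA) = 0.01867 × 0.1938 = 3.618 × 10^-3 mol
n(Ni2+) in the aliquot = 3.618 × 10^-3 mol (1:1 ratio)
[Ni2+]_dilute = 3.618 × 10^-3 / 0.02000 = 0.1809 mol/L
Dilution factor = 100.0 / 20.17 = 4.958
[Ni2+]_stock = 0.1809 × 4.958 = 0.8969 mol/L

0.8969 mol/L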